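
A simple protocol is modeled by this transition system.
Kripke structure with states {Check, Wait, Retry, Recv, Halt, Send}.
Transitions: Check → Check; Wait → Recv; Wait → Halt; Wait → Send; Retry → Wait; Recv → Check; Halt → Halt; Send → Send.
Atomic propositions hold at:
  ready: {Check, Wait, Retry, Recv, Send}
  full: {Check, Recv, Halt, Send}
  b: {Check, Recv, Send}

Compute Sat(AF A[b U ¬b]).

Sat(¬b) = {Wait, Retry, Halt}
A[b U ¬b]: least fixpoint, start Z0 = Sat(¬b) = {Wait, Retry, Halt}, add states in Sat(b) with every successor in Z. Already a fixed point.
Sat(A[b U ¬b]) = {Wait, Retry, Halt}
AF A[b U ¬b]: least fixpoint, start Z0 = {Wait, Retry, Halt}, add states with every successor in Z. Already a fixed point.
Sat(AF A[b U ¬b]) = {Wait, Retry, Halt}

{Wait, Retry, Halt}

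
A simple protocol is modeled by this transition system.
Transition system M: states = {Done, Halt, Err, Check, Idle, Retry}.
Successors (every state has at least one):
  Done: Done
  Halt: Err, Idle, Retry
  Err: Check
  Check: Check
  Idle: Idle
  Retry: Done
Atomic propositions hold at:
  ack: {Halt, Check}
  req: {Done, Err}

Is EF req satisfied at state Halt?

EF req: least fixpoint, start Z0 = {Done, Err}, add states with some successor in Z. Z1 = {Done, Halt, Err, Retry}; fixed.
Sat(EF req) = {Done, Halt, Err, Retry}
Halt ∈ Sat(EF req) = {Done, Halt, Err, Retry}, so the formula holds at Halt.

Yes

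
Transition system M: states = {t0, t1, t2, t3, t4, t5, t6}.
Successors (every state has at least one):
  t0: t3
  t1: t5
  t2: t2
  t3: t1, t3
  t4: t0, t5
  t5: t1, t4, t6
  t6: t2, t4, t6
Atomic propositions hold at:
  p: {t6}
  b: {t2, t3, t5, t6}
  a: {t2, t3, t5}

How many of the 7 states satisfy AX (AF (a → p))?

3

Sat(a → p) = {t0, t1, t4, t6}
AF (a → p): least fixpoint, start Z0 = {t0, t1, t4, t6}, add states with every successor in Z. Z1 = {t0, t1, t4, t5, t6}; fixed.
Sat(AF (a → p)) = {t0, t1, t4, t5, t6}
Sat(AX (AF (a → p))) = {s : every successor in {t0, t1, t4, t5, t6}} = {t1, t4, t5}
|Sat(AX (AF (a → p)))| = |{t1, t4, t5}| = 3.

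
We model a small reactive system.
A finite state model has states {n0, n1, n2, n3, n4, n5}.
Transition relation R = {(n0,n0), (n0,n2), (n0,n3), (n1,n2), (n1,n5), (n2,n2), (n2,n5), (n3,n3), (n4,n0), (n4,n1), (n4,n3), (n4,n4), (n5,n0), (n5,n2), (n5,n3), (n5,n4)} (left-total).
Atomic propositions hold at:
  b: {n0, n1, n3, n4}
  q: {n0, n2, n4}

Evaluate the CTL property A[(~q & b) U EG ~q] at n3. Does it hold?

Sat(~q) = {n1, n3, n5}
Sat(~q & b) = {n1, n3}
EG ~q: greatest fixpoint, start Z0 = {n1, n3, n5}, keep only states in Sat with some successor in Z. Already a fixed point.
Sat(EG ~q) = {n1, n3, n5}
A[(~q & b) U EG ~q]: least fixpoint, start Z0 = Sat(EG ~q) = {n1, n3, n5}, add states in Sat(~q & b) with every successor in Z. Already a fixed point.
Sat(A[(~q & b) U EG ~q]) = {n1, n3, n5}
n3 ∈ Sat(A[(~q & b) U EG ~q]) = {n1, n3, n5}, so the formula holds at n3.

Yes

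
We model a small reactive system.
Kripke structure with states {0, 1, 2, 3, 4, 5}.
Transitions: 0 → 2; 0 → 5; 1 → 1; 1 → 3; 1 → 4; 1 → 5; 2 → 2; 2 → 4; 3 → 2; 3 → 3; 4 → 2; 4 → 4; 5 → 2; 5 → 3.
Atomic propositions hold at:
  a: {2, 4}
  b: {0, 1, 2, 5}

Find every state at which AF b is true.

AF b: least fixpoint, start Z0 = {0, 1, 2, 5}, add states with every successor in Z. Already a fixed point.
Sat(AF b) = {0, 1, 2, 5}

{0, 1, 2, 5}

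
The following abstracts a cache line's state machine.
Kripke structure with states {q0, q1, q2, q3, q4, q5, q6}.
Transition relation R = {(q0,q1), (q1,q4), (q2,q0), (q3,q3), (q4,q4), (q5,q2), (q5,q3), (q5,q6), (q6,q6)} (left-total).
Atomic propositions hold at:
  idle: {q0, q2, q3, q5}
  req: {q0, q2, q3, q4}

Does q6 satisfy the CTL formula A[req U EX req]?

Sat(EX req) = {s : some successor in {q0, q2, q3, q4}} = {q1, q2, q3, q4, q5}
A[req U EX req]: least fixpoint, start Z0 = Sat(EX req) = {q1, q2, q3, q4, q5}, add states in Sat(req) with every successor in Z. Z1 = {q0, q1, q2, q3, q4, q5}; fixed.
Sat(A[req U EX req]) = {q0, q1, q2, q3, q4, q5}
q6 ∉ Sat(A[req U EX req]) = {q0, q1, q2, q3, q4, q5}, so the formula does not hold at q6.

No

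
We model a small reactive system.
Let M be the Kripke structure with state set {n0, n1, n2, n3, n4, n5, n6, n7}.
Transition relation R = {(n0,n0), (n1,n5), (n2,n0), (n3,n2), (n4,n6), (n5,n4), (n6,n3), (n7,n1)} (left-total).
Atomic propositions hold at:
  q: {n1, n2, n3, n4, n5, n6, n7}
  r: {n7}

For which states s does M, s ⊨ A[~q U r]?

{n7}

Sat(~q) = {n0}
A[~q U r]: least fixpoint, start Z0 = Sat(r) = {n7}, add states in Sat(~q) with every successor in Z. Already a fixed point.
Sat(A[~q U r]) = {n7}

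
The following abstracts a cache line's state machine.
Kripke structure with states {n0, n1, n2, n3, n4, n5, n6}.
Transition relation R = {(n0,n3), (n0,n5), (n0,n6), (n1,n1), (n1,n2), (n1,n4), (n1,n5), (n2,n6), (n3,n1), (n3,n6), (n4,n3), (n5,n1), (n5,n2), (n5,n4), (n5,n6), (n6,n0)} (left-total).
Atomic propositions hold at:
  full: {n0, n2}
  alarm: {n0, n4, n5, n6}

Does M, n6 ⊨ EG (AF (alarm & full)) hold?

Yes

Sat(alarm & full) = {n0}
AF (alarm & full): least fixpoint, start Z0 = {n0}, add states with every successor in Z. Z1 = {n0, n6}; Z2 = {n0, n2, n6}; fixed.
Sat(AF (alarm & full)) = {n0, n2, n6}
EG (AF (alarm & full)): greatest fixpoint, start Z0 = {n0, n2, n6}, keep only states in Sat with some successor in Z. Already a fixed point.
Sat(EG (AF (alarm & full))) = {n0, n2, n6}
n6 ∈ Sat(EG (AF (alarm & full))) = {n0, n2, n6}, so the formula holds at n6.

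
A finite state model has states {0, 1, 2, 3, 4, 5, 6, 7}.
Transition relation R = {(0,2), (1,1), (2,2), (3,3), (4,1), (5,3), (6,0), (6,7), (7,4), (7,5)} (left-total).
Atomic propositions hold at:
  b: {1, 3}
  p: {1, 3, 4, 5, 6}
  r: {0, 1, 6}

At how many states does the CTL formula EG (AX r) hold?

Sat(AX r) = {s : every successor in {0, 1, 6}} = {1, 4}
EG (AX r): greatest fixpoint, start Z0 = {1, 4}, keep only states in Sat with some successor in Z. Already a fixed point.
Sat(EG (AX r)) = {1, 4}
|Sat(EG (AX r))| = |{1, 4}| = 2.

2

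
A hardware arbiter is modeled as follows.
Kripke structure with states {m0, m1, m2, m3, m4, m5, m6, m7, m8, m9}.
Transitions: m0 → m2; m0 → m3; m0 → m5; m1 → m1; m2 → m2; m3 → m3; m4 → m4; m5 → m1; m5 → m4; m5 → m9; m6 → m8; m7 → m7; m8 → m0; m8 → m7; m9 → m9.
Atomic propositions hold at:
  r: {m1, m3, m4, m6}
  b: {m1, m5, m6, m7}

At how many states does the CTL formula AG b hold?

AG b: greatest fixpoint, start Z0 = {m1, m5, m6, m7}, keep only states in Sat with every successor in Z. Z1 = {m1, m7}; fixed.
Sat(AG b) = {m1, m7}
|Sat(AG b)| = |{m1, m7}| = 2.

2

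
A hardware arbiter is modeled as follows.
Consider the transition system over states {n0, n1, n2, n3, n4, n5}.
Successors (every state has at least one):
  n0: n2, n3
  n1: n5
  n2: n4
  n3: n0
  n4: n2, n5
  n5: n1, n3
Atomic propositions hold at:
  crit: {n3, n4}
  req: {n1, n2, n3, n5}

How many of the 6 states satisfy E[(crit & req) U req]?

4

Sat(crit & req) = {n3}
E[(crit & req) U req]: least fixpoint, start Z0 = Sat(req) = {n1, n2, n3, n5}, add states in Sat(crit & req) with some successor in Z. Already a fixed point.
Sat(E[(crit & req) U req]) = {n1, n2, n3, n5}
|Sat(E[(crit & req) U req])| = |{n1, n2, n3, n5}| = 4.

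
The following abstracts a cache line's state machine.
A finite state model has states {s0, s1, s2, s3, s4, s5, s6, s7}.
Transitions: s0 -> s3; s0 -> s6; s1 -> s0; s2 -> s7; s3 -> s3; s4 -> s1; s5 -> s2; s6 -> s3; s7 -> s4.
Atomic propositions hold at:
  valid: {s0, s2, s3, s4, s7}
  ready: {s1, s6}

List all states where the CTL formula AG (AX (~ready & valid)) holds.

{s3, s6}

Sat(~ready) = {s0, s2, s3, s4, s5, s7}
Sat(~ready & valid) = {s0, s2, s3, s4, s7}
Sat(AX (~ready & valid)) = {s : every successor in {s0, s2, s3, s4, s7}} = {s1, s2, s3, s5, s6, s7}
AG (AX (~ready & valid)): greatest fixpoint, start Z0 = {s1, s2, s3, s5, s6, s7}, keep only states in Sat with every successor in Z. Z1 = {s2, s3, s5, s6}; Z2 = {s3, s5, s6}; Z3 = {s3, s6}; fixed.
Sat(AG (AX (~ready & valid))) = {s3, s6}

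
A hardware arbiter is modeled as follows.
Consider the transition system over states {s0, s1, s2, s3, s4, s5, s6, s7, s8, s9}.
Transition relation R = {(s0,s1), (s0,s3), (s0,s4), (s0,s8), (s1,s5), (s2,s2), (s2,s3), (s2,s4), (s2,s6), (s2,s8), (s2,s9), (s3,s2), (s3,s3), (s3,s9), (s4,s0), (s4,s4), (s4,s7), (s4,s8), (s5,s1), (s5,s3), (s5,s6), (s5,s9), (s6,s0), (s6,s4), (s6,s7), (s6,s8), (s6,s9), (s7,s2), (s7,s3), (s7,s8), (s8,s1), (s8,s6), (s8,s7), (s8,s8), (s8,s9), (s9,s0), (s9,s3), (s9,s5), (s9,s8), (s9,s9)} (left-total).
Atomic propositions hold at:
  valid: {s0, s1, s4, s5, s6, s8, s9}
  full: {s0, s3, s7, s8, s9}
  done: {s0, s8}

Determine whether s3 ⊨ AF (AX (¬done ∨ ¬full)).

Yes

Sat(¬done) = {s1, s2, s3, s4, s5, s6, s7, s9}
Sat(¬full) = {s1, s2, s4, s5, s6}
Sat(¬done ∨ ¬full) = {s1, s2, s3, s4, s5, s6, s7, s9}
Sat(AX (¬done ∨ ¬full)) = {s : every successor in {s1, s2, s3, s4, s5, s6, s7, s9}} = {s1, s3, s5}
AF (AX (¬done ∨ ¬full)): least fixpoint, start Z0 = {s1, s3, s5}, add states with every successor in Z. Already a fixed point.
Sat(AF (AX (¬done ∨ ¬full))) = {s1, s3, s5}
s3 ∈ Sat(AF (AX (¬done ∨ ¬full))) = {s1, s3, s5}, so the formula holds at s3.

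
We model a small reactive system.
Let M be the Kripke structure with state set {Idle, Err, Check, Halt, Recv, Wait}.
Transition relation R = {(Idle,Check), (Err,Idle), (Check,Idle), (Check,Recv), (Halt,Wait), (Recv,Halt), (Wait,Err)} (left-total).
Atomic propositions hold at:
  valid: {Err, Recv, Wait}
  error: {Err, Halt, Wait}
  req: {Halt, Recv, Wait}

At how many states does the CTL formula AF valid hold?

AF valid: least fixpoint, start Z0 = {Err, Recv, Wait}, add states with every successor in Z. Z1 = {Err, Halt, Recv, Wait}; fixed.
Sat(AF valid) = {Err, Halt, Recv, Wait}
|Sat(AF valid)| = |{Err, Halt, Recv, Wait}| = 4.

4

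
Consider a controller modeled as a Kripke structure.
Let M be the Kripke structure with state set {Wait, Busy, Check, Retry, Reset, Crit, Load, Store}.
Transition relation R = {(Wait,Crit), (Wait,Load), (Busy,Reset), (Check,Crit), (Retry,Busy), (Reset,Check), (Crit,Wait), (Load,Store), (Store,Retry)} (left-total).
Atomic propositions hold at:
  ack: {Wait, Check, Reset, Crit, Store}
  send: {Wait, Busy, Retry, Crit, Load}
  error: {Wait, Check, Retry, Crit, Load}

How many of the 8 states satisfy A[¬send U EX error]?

5

Sat(¬send) = {Check, Reset, Store}
Sat(EX error) = {s : some successor in {Wait, Check, Retry, Crit, Load}} = {Wait, Check, Reset, Crit, Store}
A[¬send U EX error]: least fixpoint, start Z0 = Sat(EX error) = {Wait, Check, Reset, Crit, Store}, add states in Sat(¬send) with every successor in Z. Already a fixed point.
Sat(A[¬send U EX error]) = {Wait, Check, Reset, Crit, Store}
|Sat(A[¬send U EX error])| = |{Wait, Check, Reset, Crit, Store}| = 5.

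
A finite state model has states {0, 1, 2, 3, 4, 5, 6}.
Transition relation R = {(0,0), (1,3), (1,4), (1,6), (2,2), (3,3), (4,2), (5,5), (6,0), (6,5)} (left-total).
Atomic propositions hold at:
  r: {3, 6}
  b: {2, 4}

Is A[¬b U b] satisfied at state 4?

Sat(¬b) = {0, 1, 3, 5, 6}
A[¬b U b]: least fixpoint, start Z0 = Sat(b) = {2, 4}, add states in Sat(¬b) with every successor in Z. Already a fixed point.
Sat(A[¬b U b]) = {2, 4}
4 ∈ Sat(A[¬b U b]) = {2, 4}, so the formula holds at 4.

Yes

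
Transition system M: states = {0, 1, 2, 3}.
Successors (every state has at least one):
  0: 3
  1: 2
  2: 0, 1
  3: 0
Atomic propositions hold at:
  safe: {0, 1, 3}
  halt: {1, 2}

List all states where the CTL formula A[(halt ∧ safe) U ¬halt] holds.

{0, 3}

Sat(halt ∧ safe) = {1}
Sat(¬halt) = {0, 3}
A[(halt ∧ safe) U ¬halt]: least fixpoint, start Z0 = Sat(¬halt) = {0, 3}, add states in Sat(halt ∧ safe) with every successor in Z. Already a fixed point.
Sat(A[(halt ∧ safe) U ¬halt]) = {0, 3}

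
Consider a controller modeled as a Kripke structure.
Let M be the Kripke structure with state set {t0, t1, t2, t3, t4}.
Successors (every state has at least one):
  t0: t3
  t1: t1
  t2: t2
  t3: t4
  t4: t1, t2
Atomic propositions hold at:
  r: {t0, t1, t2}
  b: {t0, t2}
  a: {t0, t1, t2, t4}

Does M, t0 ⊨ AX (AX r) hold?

No

Sat(AX r) = {s : every successor in {t0, t1, t2}} = {t1, t2, t4}
Sat(AX (AX r)) = {s : every successor in {t1, t2, t4}} = {t1, t2, t3, t4}
t0 ∉ Sat(AX (AX r)) = {t1, t2, t3, t4}, so the formula does not hold at t0.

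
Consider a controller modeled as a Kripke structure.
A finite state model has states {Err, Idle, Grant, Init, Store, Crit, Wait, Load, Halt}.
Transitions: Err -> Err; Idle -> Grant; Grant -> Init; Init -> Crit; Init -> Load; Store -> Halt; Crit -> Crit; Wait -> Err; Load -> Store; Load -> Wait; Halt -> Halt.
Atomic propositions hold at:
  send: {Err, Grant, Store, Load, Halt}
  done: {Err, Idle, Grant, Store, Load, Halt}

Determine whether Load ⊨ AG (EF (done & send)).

Sat(done & send) = {Err, Grant, Store, Load, Halt}
EF (done & send): least fixpoint, start Z0 = {Err, Grant, Store, Load, Halt}, add states with some successor in Z. Z1 = {Err, Idle, Grant, Init, Store, Wait, Load, Halt}; fixed.
Sat(EF (done & send)) = {Err, Idle, Grant, Init, Store, Wait, Load, Halt}
AG (EF (done & send)): greatest fixpoint, start Z0 = {Err, Idle, Grant, Init, Store, Wait, Load, Halt}, keep only states in Sat with every successor in Z. Z1 = {Err, Idle, Grant, Store, Wait, Load, Halt}; Z2 = {Err, Idle, Store, Wait, Load, Halt}; Z3 = {Err, Store, Wait, Load, Halt}; fixed.
Sat(AG (EF (done & send))) = {Err, Store, Wait, Load, Halt}
Load ∈ Sat(AG (EF (done & send))) = {Err, Store, Wait, Load, Halt}, so the formula holds at Load.

Yes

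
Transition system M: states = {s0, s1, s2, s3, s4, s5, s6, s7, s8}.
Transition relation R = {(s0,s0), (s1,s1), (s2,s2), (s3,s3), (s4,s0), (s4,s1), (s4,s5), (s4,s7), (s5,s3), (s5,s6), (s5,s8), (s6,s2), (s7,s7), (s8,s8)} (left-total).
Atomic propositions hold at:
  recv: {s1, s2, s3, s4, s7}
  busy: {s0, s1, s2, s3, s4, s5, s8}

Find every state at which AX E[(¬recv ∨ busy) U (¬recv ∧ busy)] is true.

{s0, s8}

Sat(¬recv) = {s0, s5, s6, s8}
Sat(¬recv ∨ busy) = {s0, s1, s2, s3, s4, s5, s6, s8}
Sat(¬recv ∧ busy) = {s0, s5, s8}
E[(¬recv ∨ busy) U (¬recv ∧ busy)]: least fixpoint, start Z0 = Sat((¬recv ∧ busy)) = {s0, s5, s8}, add states in Sat(¬recv ∨ busy) with some successor in Z. Z1 = {s0, s4, s5, s8}; fixed.
Sat(E[(¬recv ∨ busy) U (¬recv ∧ busy)]) = {s0, s4, s5, s8}
Sat(AX E[(¬recv ∨ busy) U (¬recv ∧ busy)]) = {s : every successor in {s0, s4, s5, s8}} = {s0, s8}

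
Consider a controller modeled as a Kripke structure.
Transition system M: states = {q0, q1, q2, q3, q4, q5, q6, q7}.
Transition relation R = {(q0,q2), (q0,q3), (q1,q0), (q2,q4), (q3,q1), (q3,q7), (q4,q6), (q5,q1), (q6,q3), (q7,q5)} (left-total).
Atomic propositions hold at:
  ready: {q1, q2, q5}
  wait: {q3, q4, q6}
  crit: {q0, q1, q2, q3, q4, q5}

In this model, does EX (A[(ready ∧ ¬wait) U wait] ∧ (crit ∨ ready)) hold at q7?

Sat(¬wait) = {q0, q1, q2, q5, q7}
Sat(ready ∧ ¬wait) = {q1, q2, q5}
A[(ready ∧ ¬wait) U wait]: least fixpoint, start Z0 = Sat(wait) = {q3, q4, q6}, add states in Sat(ready ∧ ¬wait) with every successor in Z. Z1 = {q2, q3, q4, q6}; fixed.
Sat(A[(ready ∧ ¬wait) U wait]) = {q2, q3, q4, q6}
Sat(crit ∨ ready) = {q0, q1, q2, q3, q4, q5}
Sat(A[(ready ∧ ¬wait) U wait] ∧ (crit ∨ ready)) = {q2, q3, q4}
Sat(EX (A[(ready ∧ ¬wait) U wait] ∧ (crit ∨ ready))) = {s : some successor in {q2, q3, q4}} = {q0, q2, q6}
q7 ∉ Sat(EX (A[(ready ∧ ¬wait) U wait] ∧ (crit ∨ ready))) = {q0, q2, q6}, so the formula does not hold at q7.

No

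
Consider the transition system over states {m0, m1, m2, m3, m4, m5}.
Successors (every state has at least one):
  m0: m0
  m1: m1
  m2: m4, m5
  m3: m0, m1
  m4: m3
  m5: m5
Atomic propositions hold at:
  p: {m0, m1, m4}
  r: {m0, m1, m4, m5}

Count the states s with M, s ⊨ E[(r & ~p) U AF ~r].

3

Sat(~p) = {m2, m3, m5}
Sat(r & ~p) = {m5}
Sat(~r) = {m2, m3}
AF ~r: least fixpoint, start Z0 = {m2, m3}, add states with every successor in Z. Z1 = {m2, m3, m4}; fixed.
Sat(AF ~r) = {m2, m3, m4}
E[(r & ~p) U AF ~r]: least fixpoint, start Z0 = Sat(AF ~r) = {m2, m3, m4}, add states in Sat(r & ~p) with some successor in Z. Already a fixed point.
Sat(E[(r & ~p) U AF ~r]) = {m2, m3, m4}
|Sat(E[(r & ~p) U AF ~r])| = |{m2, m3, m4}| = 3.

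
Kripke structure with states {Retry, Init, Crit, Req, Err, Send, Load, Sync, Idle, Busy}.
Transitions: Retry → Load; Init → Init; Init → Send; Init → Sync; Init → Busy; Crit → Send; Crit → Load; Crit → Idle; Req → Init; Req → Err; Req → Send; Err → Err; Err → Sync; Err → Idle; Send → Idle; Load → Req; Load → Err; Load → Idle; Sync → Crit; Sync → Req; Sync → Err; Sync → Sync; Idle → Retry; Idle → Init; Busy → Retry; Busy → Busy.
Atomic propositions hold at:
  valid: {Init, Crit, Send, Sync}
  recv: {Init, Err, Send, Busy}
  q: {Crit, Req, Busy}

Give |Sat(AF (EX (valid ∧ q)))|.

Sat(valid ∧ q) = {Crit}
Sat(EX (valid ∧ q)) = {s : some successor in {Crit}} = {Sync}
AF (EX (valid ∧ q)): least fixpoint, start Z0 = {Sync}, add states with every successor in Z. Already a fixed point.
Sat(AF (EX (valid ∧ q))) = {Sync}
|Sat(AF (EX (valid ∧ q)))| = |{Sync}| = 1.

1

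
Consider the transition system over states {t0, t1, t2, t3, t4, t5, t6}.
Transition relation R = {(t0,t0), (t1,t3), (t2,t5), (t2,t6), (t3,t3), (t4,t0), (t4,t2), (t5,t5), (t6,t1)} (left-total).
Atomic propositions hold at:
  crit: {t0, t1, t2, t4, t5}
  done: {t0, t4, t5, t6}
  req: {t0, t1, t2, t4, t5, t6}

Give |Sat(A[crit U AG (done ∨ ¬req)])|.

4

Sat(¬req) = {t3}
Sat(done ∨ ¬req) = {t0, t3, t4, t5, t6}
AG (done ∨ ¬req): greatest fixpoint, start Z0 = {t0, t3, t4, t5, t6}, keep only states in Sat with every successor in Z. Z1 = {t0, t3, t5}; fixed.
Sat(AG (done ∨ ¬req)) = {t0, t3, t5}
A[crit U AG (done ∨ ¬req)]: least fixpoint, start Z0 = Sat(AG (done ∨ ¬req)) = {t0, t3, t5}, add states in Sat(crit) with every successor in Z. Z1 = {t0, t1, t3, t5}; fixed.
Sat(A[crit U AG (done ∨ ¬req)]) = {t0, t1, t3, t5}
|Sat(A[crit U AG (done ∨ ¬req)])| = |{t0, t1, t3, t5}| = 4.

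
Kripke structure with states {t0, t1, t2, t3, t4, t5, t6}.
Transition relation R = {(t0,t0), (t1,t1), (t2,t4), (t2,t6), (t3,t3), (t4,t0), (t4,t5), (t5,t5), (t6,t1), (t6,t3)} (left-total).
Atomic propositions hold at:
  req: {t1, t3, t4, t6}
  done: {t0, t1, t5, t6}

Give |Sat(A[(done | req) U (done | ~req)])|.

Sat(done | req) = {t0, t1, t3, t4, t5, t6}
Sat(~req) = {t0, t2, t5}
Sat(done | ~req) = {t0, t1, t2, t5, t6}
A[(done | req) U (done | ~req)]: least fixpoint, start Z0 = Sat((done | ~req)) = {t0, t1, t2, t5, t6}, add states in Sat(done | req) with every successor in Z. Z1 = {t0, t1, t2, t4, t5, t6}; fixed.
Sat(A[(done | req) U (done | ~req)]) = {t0, t1, t2, t4, t5, t6}
|Sat(A[(done | req) U (done | ~req)])| = |{t0, t1, t2, t4, t5, t6}| = 6.

6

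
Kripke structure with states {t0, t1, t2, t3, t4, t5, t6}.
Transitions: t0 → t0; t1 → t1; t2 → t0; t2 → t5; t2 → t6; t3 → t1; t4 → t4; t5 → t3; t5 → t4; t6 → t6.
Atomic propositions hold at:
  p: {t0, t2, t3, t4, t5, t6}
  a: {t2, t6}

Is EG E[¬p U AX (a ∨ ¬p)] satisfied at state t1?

Yes

Sat(¬p) = {t1}
Sat(a ∨ ¬p) = {t1, t2, t6}
Sat(AX (a ∨ ¬p)) = {s : every successor in {t1, t2, t6}} = {t1, t3, t6}
E[¬p U AX (a ∨ ¬p)]: least fixpoint, start Z0 = Sat(AX (a ∨ ¬p)) = {t1, t3, t6}, add states in Sat(¬p) with some successor in Z. Already a fixed point.
Sat(E[¬p U AX (a ∨ ¬p)]) = {t1, t3, t6}
EG E[¬p U AX (a ∨ ¬p)]: greatest fixpoint, start Z0 = {t1, t3, t6}, keep only states in Sat with some successor in Z. Already a fixed point.
Sat(EG E[¬p U AX (a ∨ ¬p)]) = {t1, t3, t6}
t1 ∈ Sat(EG E[¬p U AX (a ∨ ¬p)]) = {t1, t3, t6}, so the formula holds at t1.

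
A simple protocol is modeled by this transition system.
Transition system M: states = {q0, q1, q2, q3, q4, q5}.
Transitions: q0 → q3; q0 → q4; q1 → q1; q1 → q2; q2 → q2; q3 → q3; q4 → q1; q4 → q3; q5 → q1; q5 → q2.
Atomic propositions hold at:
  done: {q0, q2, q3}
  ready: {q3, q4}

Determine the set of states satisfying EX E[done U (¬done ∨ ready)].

Sat(¬done) = {q1, q4, q5}
Sat(¬done ∨ ready) = {q1, q3, q4, q5}
E[done U (¬done ∨ ready)]: least fixpoint, start Z0 = Sat((¬done ∨ ready)) = {q1, q3, q4, q5}, add states in Sat(done) with some successor in Z. Z1 = {q0, q1, q3, q4, q5}; fixed.
Sat(E[done U (¬done ∨ ready)]) = {q0, q1, q3, q4, q5}
Sat(EX E[done U (¬done ∨ ready)]) = {s : some successor in {q0, q1, q3, q4, q5}} = {q0, q1, q3, q4, q5}

{q0, q1, q3, q4, q5}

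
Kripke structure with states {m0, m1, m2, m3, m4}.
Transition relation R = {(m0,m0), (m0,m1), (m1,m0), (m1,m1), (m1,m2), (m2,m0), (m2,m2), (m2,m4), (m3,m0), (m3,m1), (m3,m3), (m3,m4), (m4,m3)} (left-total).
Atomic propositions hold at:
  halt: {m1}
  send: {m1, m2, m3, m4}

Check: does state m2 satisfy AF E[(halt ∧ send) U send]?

Sat(halt ∧ send) = {m1}
E[(halt ∧ send) U send]: least fixpoint, start Z0 = Sat(send) = {m1, m2, m3, m4}, add states in Sat(halt ∧ send) with some successor in Z. Already a fixed point.
Sat(E[(halt ∧ send) U send]) = {m1, m2, m3, m4}
AF E[(halt ∧ send) U send]: least fixpoint, start Z0 = {m1, m2, m3, m4}, add states with every successor in Z. Already a fixed point.
Sat(AF E[(halt ∧ send) U send]) = {m1, m2, m3, m4}
m2 ∈ Sat(AF E[(halt ∧ send) U send]) = {m1, m2, m3, m4}, so the formula holds at m2.

Yes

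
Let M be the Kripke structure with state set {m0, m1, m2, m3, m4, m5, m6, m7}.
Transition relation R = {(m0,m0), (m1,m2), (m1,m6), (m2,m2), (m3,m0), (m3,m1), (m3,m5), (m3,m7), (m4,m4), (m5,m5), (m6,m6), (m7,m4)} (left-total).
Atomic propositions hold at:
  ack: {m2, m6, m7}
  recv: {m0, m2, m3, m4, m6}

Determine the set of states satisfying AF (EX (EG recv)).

{m0, m1, m2, m3, m4, m6, m7}

EG recv: greatest fixpoint, start Z0 = {m0, m2, m3, m4, m6}, keep only states in Sat with some successor in Z. Already a fixed point.
Sat(EG recv) = {m0, m2, m3, m4, m6}
Sat(EX (EG recv)) = {s : some successor in {m0, m2, m3, m4, m6}} = {m0, m1, m2, m3, m4, m6, m7}
AF (EX (EG recv)): least fixpoint, start Z0 = {m0, m1, m2, m3, m4, m6, m7}, add states with every successor in Z. Already a fixed point.
Sat(AF (EX (EG recv))) = {m0, m1, m2, m3, m4, m6, m7}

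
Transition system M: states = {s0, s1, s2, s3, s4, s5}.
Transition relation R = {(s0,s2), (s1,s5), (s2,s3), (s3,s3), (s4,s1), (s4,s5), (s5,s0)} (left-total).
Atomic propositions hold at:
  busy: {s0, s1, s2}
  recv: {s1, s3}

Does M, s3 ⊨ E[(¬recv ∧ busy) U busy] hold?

No

Sat(¬recv) = {s0, s2, s4, s5}
Sat(¬recv ∧ busy) = {s0, s2}
E[(¬recv ∧ busy) U busy]: least fixpoint, start Z0 = Sat(busy) = {s0, s1, s2}, add states in Sat(¬recv ∧ busy) with some successor in Z. Already a fixed point.
Sat(E[(¬recv ∧ busy) U busy]) = {s0, s1, s2}
s3 ∉ Sat(E[(¬recv ∧ busy) U busy]) = {s0, s1, s2}, so the formula does not hold at s3.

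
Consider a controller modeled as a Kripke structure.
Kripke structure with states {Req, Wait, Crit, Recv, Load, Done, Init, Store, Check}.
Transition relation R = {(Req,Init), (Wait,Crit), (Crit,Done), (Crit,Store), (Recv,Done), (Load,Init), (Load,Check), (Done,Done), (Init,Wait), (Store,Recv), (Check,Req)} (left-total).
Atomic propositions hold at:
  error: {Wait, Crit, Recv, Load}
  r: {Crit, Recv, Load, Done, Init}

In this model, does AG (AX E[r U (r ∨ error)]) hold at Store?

Yes

Sat(r ∨ error) = {Wait, Crit, Recv, Load, Done, Init}
E[r U (r ∨ error)]: least fixpoint, start Z0 = Sat((r ∨ error)) = {Wait, Crit, Recv, Load, Done, Init}, add states in Sat(r) with some successor in Z. Already a fixed point.
Sat(E[r U (r ∨ error)]) = {Wait, Crit, Recv, Load, Done, Init}
Sat(AX E[r U (r ∨ error)]) = {s : every successor in {Wait, Crit, Recv, Load, Done, Init}} = {Req, Wait, Recv, Done, Init, Store}
AG (AX E[r U (r ∨ error)]): greatest fixpoint, start Z0 = {Req, Wait, Recv, Done, Init, Store}, keep only states in Sat with every successor in Z. Z1 = {Req, Recv, Done, Init, Store}; Z2 = {Req, Recv, Done, Store}; Z3 = {Recv, Done, Store}; fixed.
Sat(AG (AX E[r U (r ∨ error)])) = {Recv, Done, Store}
Store ∈ Sat(AG (AX E[r U (r ∨ error)])) = {Recv, Done, Store}, so the formula holds at Store.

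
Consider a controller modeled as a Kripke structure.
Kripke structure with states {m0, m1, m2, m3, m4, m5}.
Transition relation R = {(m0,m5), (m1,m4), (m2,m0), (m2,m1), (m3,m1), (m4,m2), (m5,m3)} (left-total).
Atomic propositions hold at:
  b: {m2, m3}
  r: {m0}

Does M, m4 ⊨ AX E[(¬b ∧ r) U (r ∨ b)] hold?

Sat(¬b) = {m0, m1, m4, m5}
Sat(¬b ∧ r) = {m0}
Sat(r ∨ b) = {m0, m2, m3}
E[(¬b ∧ r) U (r ∨ b)]: least fixpoint, start Z0 = Sat((r ∨ b)) = {m0, m2, m3}, add states in Sat(¬b ∧ r) with some successor in Z. Already a fixed point.
Sat(E[(¬b ∧ r) U (r ∨ b)]) = {m0, m2, m3}
Sat(AX E[(¬b ∧ r) U (r ∨ b)]) = {s : every successor in {m0, m2, m3}} = {m4, m5}
m4 ∈ Sat(AX E[(¬b ∧ r) U (r ∨ b)]) = {m4, m5}, so the formula holds at m4.

Yes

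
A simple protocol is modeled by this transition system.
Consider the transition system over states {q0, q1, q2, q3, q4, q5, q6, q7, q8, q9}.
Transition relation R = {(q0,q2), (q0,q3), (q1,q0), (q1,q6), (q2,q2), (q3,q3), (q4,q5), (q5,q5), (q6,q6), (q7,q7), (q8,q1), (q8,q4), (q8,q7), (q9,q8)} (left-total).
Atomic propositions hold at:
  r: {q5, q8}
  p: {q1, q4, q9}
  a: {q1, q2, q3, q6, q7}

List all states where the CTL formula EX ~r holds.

{q0, q1, q2, q3, q6, q7, q8}

Sat(~r) = {q0, q1, q2, q3, q4, q6, q7, q9}
Sat(EX ~r) = {s : some successor in {q0, q1, q2, q3, q4, q6, q7, q9}} = {q0, q1, q2, q3, q6, q7, q8}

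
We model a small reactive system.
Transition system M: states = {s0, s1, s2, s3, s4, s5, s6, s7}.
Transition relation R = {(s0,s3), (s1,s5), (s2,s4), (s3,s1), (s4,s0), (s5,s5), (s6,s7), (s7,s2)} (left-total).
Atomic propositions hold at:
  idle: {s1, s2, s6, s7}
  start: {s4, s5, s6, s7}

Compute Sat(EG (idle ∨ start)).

{s1, s5}

Sat(idle ∨ start) = {s1, s2, s4, s5, s6, s7}
EG (idle ∨ start): greatest fixpoint, start Z0 = {s1, s2, s4, s5, s6, s7}, keep only states in Sat with some successor in Z. Z1 = {s1, s2, s5, s6, s7}; Z2 = {s1, s5, s6, s7}; Z3 = {s1, s5, s6}; Z4 = {s1, s5}; fixed.
Sat(EG (idle ∨ start)) = {s1, s5}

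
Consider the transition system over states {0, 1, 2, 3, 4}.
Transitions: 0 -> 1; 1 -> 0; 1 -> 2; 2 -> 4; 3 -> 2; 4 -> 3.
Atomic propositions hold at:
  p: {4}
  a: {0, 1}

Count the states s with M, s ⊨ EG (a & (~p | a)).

Sat(~p) = {0, 1, 2, 3}
Sat(~p | a) = {0, 1, 2, 3}
Sat(a & (~p | a)) = {0, 1}
EG (a & (~p | a)): greatest fixpoint, start Z0 = {0, 1}, keep only states in Sat with some successor in Z. Already a fixed point.
Sat(EG (a & (~p | a))) = {0, 1}
|Sat(EG (a & (~p | a)))| = |{0, 1}| = 2.

2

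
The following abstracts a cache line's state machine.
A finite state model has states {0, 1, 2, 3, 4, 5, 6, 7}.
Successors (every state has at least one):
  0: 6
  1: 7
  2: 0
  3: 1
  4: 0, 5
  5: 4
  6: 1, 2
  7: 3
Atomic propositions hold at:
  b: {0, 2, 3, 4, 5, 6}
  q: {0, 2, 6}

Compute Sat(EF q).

EF q: least fixpoint, start Z0 = {0, 2, 6}, add states with some successor in Z. Z1 = {0, 2, 4, 6}; Z2 = {0, 2, 4, 5, 6}; fixed.
Sat(EF q) = {0, 2, 4, 5, 6}

{0, 2, 4, 5, 6}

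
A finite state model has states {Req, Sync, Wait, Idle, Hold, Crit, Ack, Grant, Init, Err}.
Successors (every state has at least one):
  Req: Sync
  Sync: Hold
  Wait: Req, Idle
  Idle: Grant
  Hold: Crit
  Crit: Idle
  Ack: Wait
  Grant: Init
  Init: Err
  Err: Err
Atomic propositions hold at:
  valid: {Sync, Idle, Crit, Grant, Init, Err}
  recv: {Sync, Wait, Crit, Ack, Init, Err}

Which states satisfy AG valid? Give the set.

{Idle, Crit, Grant, Init, Err}

AG valid: greatest fixpoint, start Z0 = {Sync, Idle, Crit, Grant, Init, Err}, keep only states in Sat with every successor in Z. Z1 = {Idle, Crit, Grant, Init, Err}; fixed.
Sat(AG valid) = {Idle, Crit, Grant, Init, Err}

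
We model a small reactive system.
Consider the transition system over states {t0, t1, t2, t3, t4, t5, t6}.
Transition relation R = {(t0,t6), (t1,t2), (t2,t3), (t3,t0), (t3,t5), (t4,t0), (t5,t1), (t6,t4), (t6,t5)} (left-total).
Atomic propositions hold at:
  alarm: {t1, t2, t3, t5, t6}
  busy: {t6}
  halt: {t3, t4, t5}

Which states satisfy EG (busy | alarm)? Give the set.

Sat(busy | alarm) = {t1, t2, t3, t5, t6}
EG (busy | alarm): greatest fixpoint, start Z0 = {t1, t2, t3, t5, t6}, keep only states in Sat with some successor in Z. Already a fixed point.
Sat(EG (busy | alarm)) = {t1, t2, t3, t5, t6}

{t1, t2, t3, t5, t6}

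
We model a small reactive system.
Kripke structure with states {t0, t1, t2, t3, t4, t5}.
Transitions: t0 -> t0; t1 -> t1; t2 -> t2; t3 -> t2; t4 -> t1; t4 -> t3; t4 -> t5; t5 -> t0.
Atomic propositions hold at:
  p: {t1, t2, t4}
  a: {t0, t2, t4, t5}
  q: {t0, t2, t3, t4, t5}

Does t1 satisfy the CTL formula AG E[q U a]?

No

E[q U a]: least fixpoint, start Z0 = Sat(a) = {t0, t2, t4, t5}, add states in Sat(q) with some successor in Z. Z1 = {t0, t2, t3, t4, t5}; fixed.
Sat(E[q U a]) = {t0, t2, t3, t4, t5}
AG E[q U a]: greatest fixpoint, start Z0 = {t0, t2, t3, t4, t5}, keep only states in Sat with every successor in Z. Z1 = {t0, t2, t3, t5}; fixed.
Sat(AG E[q U a]) = {t0, t2, t3, t5}
t1 ∉ Sat(AG E[q U a]) = {t0, t2, t3, t5}, so the formula does not hold at t1.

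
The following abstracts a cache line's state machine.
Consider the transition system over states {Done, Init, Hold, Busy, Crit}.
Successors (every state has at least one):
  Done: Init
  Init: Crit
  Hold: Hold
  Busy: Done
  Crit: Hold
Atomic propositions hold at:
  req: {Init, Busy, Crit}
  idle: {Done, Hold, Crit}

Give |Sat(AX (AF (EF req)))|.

EF req: least fixpoint, start Z0 = {Init, Busy, Crit}, add states with some successor in Z. Z1 = {Done, Init, Busy, Crit}; fixed.
Sat(EF req) = {Done, Init, Busy, Crit}
AF (EF req): least fixpoint, start Z0 = {Done, Init, Busy, Crit}, add states with every successor in Z. Already a fixed point.
Sat(AF (EF req)) = {Done, Init, Busy, Crit}
Sat(AX (AF (EF req))) = {s : every successor in {Done, Init, Busy, Crit}} = {Done, Init, Busy}
|Sat(AX (AF (EF req)))| = |{Done, Init, Busy}| = 3.

3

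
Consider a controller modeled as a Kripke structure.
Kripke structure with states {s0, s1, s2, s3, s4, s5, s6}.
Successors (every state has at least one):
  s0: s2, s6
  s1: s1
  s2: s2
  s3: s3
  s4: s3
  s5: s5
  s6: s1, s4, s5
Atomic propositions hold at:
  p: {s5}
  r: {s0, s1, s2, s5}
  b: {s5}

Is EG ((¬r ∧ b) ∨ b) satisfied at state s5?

Sat(¬r) = {s3, s4, s6}
Sat(¬r ∧ b) = ∅
Sat((¬r ∧ b) ∨ b) = {s5}
EG ((¬r ∧ b) ∨ b): greatest fixpoint, start Z0 = {s5}, keep only states in Sat with some successor in Z. Already a fixed point.
Sat(EG ((¬r ∧ b) ∨ b)) = {s5}
s5 ∈ Sat(EG ((¬r ∧ b) ∨ b)) = {s5}, so the formula holds at s5.

Yes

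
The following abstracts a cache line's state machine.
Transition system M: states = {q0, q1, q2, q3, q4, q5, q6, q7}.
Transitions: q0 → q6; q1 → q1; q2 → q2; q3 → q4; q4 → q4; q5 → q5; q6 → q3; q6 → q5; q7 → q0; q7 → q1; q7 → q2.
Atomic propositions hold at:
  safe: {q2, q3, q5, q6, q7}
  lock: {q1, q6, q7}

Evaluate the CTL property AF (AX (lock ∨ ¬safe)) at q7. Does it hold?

Sat(¬safe) = {q0, q1, q4}
Sat(lock ∨ ¬safe) = {q0, q1, q4, q6, q7}
Sat(AX (lock ∨ ¬safe)) = {s : every successor in {q0, q1, q4, q6, q7}} = {q0, q1, q3, q4}
AF (AX (lock ∨ ¬safe)): least fixpoint, start Z0 = {q0, q1, q3, q4}, add states with every successor in Z. Already a fixed point.
Sat(AF (AX (lock ∨ ¬safe))) = {q0, q1, q3, q4}
q7 ∉ Sat(AF (AX (lock ∨ ¬safe))) = {q0, q1, q3, q4}, so the formula does not hold at q7.

No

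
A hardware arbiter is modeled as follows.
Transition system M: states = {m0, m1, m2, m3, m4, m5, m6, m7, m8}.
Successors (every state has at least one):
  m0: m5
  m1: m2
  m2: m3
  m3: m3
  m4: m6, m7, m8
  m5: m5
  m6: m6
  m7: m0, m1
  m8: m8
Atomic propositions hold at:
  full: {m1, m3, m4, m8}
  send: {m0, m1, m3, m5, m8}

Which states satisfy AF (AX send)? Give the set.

Sat(AX send) = {s : every successor in {m0, m1, m3, m5, m8}} = {m0, m2, m3, m5, m7, m8}
AF (AX send): least fixpoint, start Z0 = {m0, m2, m3, m5, m7, m8}, add states with every successor in Z. Z1 = {m0, m1, m2, m3, m5, m7, m8}; fixed.
Sat(AF (AX send)) = {m0, m1, m2, m3, m5, m7, m8}

{m0, m1, m2, m3, m5, m7, m8}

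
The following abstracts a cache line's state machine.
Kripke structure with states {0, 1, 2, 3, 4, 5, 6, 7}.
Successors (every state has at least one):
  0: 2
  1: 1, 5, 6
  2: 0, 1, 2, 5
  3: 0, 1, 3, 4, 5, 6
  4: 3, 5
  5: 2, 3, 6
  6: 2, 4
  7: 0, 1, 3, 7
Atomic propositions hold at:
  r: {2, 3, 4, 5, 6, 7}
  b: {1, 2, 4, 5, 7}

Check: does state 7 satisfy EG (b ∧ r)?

Yes

Sat(b ∧ r) = {2, 4, 5, 7}
EG (b ∧ r): greatest fixpoint, start Z0 = {2, 4, 5, 7}, keep only states in Sat with some successor in Z. Already a fixed point.
Sat(EG (b ∧ r)) = {2, 4, 5, 7}
7 ∈ Sat(EG (b ∧ r)) = {2, 4, 5, 7}, so the formula holds at 7.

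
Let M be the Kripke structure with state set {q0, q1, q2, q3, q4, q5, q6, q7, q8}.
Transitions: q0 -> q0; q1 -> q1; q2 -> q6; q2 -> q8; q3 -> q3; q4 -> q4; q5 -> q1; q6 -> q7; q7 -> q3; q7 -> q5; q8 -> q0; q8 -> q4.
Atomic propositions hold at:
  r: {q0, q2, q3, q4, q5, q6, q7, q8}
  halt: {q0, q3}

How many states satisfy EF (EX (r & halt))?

Sat(r & halt) = {q0, q3}
Sat(EX (r & halt)) = {s : some successor in {q0, q3}} = {q0, q3, q7, q8}
EF (EX (r & halt)): least fixpoint, start Z0 = {q0, q3, q7, q8}, add states with some successor in Z. Z1 = {q0, q2, q3, q6, q7, q8}; fixed.
Sat(EF (EX (r & halt))) = {q0, q2, q3, q6, q7, q8}
|Sat(EF (EX (r & halt)))| = |{q0, q2, q3, q6, q7, q8}| = 6.

6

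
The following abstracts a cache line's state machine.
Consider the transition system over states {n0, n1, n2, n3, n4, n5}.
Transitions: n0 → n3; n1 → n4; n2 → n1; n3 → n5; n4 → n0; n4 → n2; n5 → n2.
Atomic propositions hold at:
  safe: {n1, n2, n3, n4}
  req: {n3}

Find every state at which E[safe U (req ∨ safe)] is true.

{n1, n2, n3, n4}

Sat(req ∨ safe) = {n1, n2, n3, n4}
E[safe U (req ∨ safe)]: least fixpoint, start Z0 = Sat((req ∨ safe)) = {n1, n2, n3, n4}, add states in Sat(safe) with some successor in Z. Already a fixed point.
Sat(E[safe U (req ∨ safe)]) = {n1, n2, n3, n4}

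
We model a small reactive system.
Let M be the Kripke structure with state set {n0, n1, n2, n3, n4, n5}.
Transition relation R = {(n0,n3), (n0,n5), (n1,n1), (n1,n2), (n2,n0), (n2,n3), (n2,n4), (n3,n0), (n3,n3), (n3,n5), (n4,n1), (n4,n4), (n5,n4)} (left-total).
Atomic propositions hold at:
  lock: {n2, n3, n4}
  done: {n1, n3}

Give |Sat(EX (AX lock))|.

2

Sat(AX lock) = {s : every successor in {n2, n3, n4}} = {n5}
Sat(EX (AX lock)) = {s : some successor in {n5}} = {n0, n3}
|Sat(EX (AX lock))| = |{n0, n3}| = 2.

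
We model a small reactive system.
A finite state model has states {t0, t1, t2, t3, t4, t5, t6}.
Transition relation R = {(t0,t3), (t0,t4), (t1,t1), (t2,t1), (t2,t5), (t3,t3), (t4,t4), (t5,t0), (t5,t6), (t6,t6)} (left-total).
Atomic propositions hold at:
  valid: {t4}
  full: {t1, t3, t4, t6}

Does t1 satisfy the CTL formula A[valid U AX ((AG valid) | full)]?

AG valid: greatest fixpoint, start Z0 = {t4}, keep only states in Sat with every successor in Z. Already a fixed point.
Sat(AG valid) = {t4}
Sat((AG valid) | full) = {t1, t3, t4, t6}
Sat(AX ((AG valid) | full)) = {s : every successor in {t1, t3, t4, t6}} = {t0, t1, t3, t4, t6}
A[valid U AX ((AG valid) | full)]: least fixpoint, start Z0 = Sat(AX ((AG valid) | full)) = {t0, t1, t3, t4, t6}, add states in Sat(valid) with every successor in Z. Already a fixed point.
Sat(A[valid U AX ((AG valid) | full)]) = {t0, t1, t3, t4, t6}
t1 ∈ Sat(A[valid U AX ((AG valid) | full)]) = {t0, t1, t3, t4, t6}, so the formula holds at t1.

Yes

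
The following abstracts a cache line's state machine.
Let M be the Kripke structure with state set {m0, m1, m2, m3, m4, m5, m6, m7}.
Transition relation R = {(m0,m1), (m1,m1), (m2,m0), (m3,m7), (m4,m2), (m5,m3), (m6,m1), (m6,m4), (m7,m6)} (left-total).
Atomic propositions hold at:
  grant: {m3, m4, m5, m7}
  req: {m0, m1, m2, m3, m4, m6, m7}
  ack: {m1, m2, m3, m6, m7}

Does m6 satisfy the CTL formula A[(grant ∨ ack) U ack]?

Sat(grant ∨ ack) = {m1, m2, m3, m4, m5, m6, m7}
A[(grant ∨ ack) U ack]: least fixpoint, start Z0 = Sat(ack) = {m1, m2, m3, m6, m7}, add states in Sat(grant ∨ ack) with every successor in Z. Z1 = {m1, m2, m3, m4, m5, m6, m7}; fixed.
Sat(A[(grant ∨ ack) U ack]) = {m1, m2, m3, m4, m5, m6, m7}
m6 ∈ Sat(A[(grant ∨ ack) U ack]) = {m1, m2, m3, m4, m5, m6, m7}, so the formula holds at m6.

Yes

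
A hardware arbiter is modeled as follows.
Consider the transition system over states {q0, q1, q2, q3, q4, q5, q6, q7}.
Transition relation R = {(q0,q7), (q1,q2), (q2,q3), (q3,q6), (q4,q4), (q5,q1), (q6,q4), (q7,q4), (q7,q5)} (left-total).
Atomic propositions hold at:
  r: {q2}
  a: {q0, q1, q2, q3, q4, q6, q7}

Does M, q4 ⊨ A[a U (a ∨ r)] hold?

Sat(a ∨ r) = {q0, q1, q2, q3, q4, q6, q7}
A[a U (a ∨ r)]: least fixpoint, start Z0 = Sat((a ∨ r)) = {q0, q1, q2, q3, q4, q6, q7}, add states in Sat(a) with every successor in Z. Already a fixed point.
Sat(A[a U (a ∨ r)]) = {q0, q1, q2, q3, q4, q6, q7}
q4 ∈ Sat(A[a U (a ∨ r)]) = {q0, q1, q2, q3, q4, q6, q7}, so the formula holds at q4.

Yes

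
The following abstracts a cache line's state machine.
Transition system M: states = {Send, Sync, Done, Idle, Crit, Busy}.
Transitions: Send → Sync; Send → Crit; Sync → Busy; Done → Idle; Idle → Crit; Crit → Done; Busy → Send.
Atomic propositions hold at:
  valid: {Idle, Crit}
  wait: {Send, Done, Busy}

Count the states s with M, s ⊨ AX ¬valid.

Sat(¬valid) = {Send, Sync, Done, Busy}
Sat(AX ¬valid) = {s : every successor in {Send, Sync, Done, Busy}} = {Sync, Crit, Busy}
|Sat(AX ¬valid)| = |{Sync, Crit, Busy}| = 3.

3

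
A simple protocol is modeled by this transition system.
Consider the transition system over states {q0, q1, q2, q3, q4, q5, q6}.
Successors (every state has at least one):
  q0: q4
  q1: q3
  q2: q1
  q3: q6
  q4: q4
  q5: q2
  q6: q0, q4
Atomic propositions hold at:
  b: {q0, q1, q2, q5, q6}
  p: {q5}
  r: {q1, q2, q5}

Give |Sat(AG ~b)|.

1

Sat(~b) = {q3, q4}
AG ~b: greatest fixpoint, start Z0 = {q3, q4}, keep only states in Sat with every successor in Z. Z1 = {q4}; fixed.
Sat(AG ~b) = {q4}
|Sat(AG ~b)| = |{q4}| = 1.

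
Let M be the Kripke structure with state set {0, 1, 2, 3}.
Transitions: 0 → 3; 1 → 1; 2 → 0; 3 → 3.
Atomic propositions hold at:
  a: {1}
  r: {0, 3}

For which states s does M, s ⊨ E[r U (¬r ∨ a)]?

Sat(¬r) = {1, 2}
Sat(¬r ∨ a) = {1, 2}
E[r U (¬r ∨ a)]: least fixpoint, start Z0 = Sat((¬r ∨ a)) = {1, 2}, add states in Sat(r) with some successor in Z. Already a fixed point.
Sat(E[r U (¬r ∨ a)]) = {1, 2}

{1, 2}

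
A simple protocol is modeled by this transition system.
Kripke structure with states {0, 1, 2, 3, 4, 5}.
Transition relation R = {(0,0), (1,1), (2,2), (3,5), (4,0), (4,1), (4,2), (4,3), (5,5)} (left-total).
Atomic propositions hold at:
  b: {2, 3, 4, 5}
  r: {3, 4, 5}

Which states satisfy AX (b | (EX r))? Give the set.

Sat(EX r) = {s : some successor in {3, 4, 5}} = {3, 4, 5}
Sat(b | (EX r)) = {2, 3, 4, 5}
Sat(AX (b | (EX r))) = {s : every successor in {2, 3, 4, 5}} = {2, 3, 5}

{2, 3, 5}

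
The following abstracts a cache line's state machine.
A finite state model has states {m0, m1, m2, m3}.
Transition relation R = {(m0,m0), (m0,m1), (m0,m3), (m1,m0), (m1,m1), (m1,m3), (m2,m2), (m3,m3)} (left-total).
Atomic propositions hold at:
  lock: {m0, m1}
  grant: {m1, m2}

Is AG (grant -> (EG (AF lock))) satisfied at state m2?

AF lock: least fixpoint, start Z0 = {m0, m1}, add states with every successor in Z. Already a fixed point.
Sat(AF lock) = {m0, m1}
EG (AF lock): greatest fixpoint, start Z0 = {m0, m1}, keep only states in Sat with some successor in Z. Already a fixed point.
Sat(EG (AF lock)) = {m0, m1}
Sat(grant -> (EG (AF lock))) = {m0, m1, m3}
AG (grant -> (EG (AF lock))): greatest fixpoint, start Z0 = {m0, m1, m3}, keep only states in Sat with every successor in Z. Already a fixed point.
Sat(AG (grant -> (EG (AF lock)))) = {m0, m1, m3}
m2 ∉ Sat(AG (grant -> (EG (AF lock)))) = {m0, m1, m3}, so the formula does not hold at m2.

No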